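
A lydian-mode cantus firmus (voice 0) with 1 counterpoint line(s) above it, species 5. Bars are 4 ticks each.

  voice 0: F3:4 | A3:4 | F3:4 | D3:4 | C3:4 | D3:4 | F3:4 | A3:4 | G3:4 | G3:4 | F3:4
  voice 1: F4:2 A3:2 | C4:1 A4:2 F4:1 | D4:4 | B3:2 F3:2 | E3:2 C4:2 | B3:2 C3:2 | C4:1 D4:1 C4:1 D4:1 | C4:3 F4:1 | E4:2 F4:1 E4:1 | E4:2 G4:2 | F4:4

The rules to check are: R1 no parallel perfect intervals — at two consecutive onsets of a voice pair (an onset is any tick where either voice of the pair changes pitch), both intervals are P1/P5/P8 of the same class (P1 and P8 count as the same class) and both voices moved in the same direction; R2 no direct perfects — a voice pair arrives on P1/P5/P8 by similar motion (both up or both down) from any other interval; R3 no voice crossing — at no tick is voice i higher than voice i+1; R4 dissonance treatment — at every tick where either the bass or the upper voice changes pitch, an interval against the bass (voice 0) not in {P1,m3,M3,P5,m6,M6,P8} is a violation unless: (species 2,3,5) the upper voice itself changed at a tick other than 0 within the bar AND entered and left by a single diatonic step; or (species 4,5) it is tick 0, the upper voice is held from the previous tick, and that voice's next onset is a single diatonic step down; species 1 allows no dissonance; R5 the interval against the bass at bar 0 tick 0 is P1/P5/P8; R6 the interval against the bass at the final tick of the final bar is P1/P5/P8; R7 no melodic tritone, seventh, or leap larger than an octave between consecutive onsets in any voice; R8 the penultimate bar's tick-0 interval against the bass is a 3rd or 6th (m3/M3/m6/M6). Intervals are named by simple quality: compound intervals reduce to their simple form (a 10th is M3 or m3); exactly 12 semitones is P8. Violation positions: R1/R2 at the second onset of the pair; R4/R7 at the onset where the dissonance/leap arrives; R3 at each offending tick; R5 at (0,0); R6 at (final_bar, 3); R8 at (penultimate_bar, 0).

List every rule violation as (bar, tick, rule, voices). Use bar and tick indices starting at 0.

(3, 2, R7, (1,))
(5, 2, R3, (0, 1))
(5, 2, R4, (0, 1))
(5, 2, R7, (1,))
(5, 3, R3, (0, 1))
(6, 0, R2, (0, 1))
(10, 0, R1, (0, 1))

bar 0: v0=F3 v1=F4 downbeat P8
bar 1: v0=A3 v1=C4 downbeat m3
bar 2: v0=F3 v1=D4 downbeat M6
bar 3: v0=D3 v1=B3 downbeat M6
bar 4: v0=C3 v1=E3 downbeat M3
bar 5: v0=D3 v1=B3 downbeat M6
bar 6: v0=F3 v1=C4 downbeat P5
bar 7: v0=A3 v1=C4 downbeat m3
bar 8: v0=G3 v1=E4 downbeat M6
bar 9: v0=G3 v1=E4 downbeat M6
bar 10: v0=F3 v1=F4 downbeat P8
  -> R7 @ bar 3 tick 2 v(1,): B3->F3 leap 6st
  -> R3 @ bar 5 tick 2 v(0, 1): D3 above C3
  -> R4 @ bar 5 tick 2 v(0, 1): D3/C3 M2 untreated
  -> R7 @ bar 5 tick 2 v(1,): B3->C3 leap 11st
  -> R3 @ bar 5 tick 3 v(0, 1): D3 above C3
  -> R2 @ bar 6 tick 0 v(0, 1): D3/C3 M2 -> F3/C4 P5 similar
  -> R1 @ bar 10 tick 0 v(0, 1): G3/G4 P8 -> F3/F4 P8 similar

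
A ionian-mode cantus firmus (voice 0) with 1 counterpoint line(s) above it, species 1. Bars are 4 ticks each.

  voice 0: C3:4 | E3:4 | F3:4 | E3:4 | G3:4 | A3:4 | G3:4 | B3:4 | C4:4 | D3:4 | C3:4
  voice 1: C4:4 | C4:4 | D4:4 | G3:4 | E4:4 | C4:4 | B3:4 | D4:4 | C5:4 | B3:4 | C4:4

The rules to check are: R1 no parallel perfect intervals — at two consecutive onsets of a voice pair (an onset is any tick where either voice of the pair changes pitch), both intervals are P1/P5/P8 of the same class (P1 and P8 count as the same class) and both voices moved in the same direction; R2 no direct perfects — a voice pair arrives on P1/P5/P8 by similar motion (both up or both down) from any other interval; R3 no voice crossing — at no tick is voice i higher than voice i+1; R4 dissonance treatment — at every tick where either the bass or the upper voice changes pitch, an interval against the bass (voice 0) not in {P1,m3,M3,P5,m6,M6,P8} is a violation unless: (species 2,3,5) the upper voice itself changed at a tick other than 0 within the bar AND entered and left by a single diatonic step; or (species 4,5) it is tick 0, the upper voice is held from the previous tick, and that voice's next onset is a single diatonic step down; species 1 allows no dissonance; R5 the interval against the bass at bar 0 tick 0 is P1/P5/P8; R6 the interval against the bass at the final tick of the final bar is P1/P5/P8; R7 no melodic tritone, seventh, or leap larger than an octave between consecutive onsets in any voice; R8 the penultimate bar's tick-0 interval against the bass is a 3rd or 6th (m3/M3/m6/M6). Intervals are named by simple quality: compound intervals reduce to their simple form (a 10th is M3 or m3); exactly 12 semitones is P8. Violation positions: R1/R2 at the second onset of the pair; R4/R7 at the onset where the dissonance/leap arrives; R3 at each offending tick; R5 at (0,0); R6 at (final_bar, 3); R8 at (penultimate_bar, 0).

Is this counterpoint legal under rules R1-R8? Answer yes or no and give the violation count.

No (4 violations)

bar 0: v0=C3 v1=C4 (P8)
bar 1: v0=E3 v1=C4 (m6)
bar 2: v0=F3 v1=D4 (M6)
bar 3: v0=E3 v1=G3 (m3)
bar 4: v0=G3 v1=E4 (M6)
bar 5: v0=A3 v1=C4 (m3)
bar 6: v0=G3 v1=B3 (M3)
bar 7: v0=B3 v1=D4 (m3)
bar 8: v0=C4 v1=C5 (P8)
bar 9: v0=D3 v1=B3 (M6)
bar 10: v0=C3 v1=C4 (P8)
  R2 @ bar8.0: B3/D4 m3 -> C4/C5 P8 similar
  R7 @ bar8.0: D4->C5 leap 10st
  R7 @ bar9.0: C4->D3 leap 10st
  R7 @ bar9.0: C5->B3 leap 13st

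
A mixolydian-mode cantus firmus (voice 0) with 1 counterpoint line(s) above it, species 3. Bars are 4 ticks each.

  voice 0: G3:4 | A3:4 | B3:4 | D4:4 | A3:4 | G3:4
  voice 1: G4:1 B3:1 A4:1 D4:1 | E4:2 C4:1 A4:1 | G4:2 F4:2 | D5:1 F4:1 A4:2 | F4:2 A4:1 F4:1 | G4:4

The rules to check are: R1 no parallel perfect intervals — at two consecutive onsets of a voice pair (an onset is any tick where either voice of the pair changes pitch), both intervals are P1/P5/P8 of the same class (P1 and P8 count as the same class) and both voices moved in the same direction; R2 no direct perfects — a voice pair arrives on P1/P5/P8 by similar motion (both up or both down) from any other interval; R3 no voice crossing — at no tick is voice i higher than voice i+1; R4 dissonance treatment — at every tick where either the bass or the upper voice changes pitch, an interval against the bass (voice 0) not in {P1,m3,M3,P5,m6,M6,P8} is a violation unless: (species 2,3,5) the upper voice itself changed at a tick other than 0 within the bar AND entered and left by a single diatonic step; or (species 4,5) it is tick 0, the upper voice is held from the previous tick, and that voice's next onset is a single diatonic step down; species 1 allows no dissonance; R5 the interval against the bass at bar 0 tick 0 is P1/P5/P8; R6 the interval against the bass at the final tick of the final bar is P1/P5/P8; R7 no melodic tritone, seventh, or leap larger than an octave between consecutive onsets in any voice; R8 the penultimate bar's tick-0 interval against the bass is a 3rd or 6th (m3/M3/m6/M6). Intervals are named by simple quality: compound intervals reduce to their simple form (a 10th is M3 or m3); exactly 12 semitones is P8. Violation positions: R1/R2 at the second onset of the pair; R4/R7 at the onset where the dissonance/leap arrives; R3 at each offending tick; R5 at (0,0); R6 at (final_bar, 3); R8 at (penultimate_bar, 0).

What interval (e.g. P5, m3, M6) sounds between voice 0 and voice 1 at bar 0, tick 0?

P8

voice 0=G3 voice 1=G4 -> P8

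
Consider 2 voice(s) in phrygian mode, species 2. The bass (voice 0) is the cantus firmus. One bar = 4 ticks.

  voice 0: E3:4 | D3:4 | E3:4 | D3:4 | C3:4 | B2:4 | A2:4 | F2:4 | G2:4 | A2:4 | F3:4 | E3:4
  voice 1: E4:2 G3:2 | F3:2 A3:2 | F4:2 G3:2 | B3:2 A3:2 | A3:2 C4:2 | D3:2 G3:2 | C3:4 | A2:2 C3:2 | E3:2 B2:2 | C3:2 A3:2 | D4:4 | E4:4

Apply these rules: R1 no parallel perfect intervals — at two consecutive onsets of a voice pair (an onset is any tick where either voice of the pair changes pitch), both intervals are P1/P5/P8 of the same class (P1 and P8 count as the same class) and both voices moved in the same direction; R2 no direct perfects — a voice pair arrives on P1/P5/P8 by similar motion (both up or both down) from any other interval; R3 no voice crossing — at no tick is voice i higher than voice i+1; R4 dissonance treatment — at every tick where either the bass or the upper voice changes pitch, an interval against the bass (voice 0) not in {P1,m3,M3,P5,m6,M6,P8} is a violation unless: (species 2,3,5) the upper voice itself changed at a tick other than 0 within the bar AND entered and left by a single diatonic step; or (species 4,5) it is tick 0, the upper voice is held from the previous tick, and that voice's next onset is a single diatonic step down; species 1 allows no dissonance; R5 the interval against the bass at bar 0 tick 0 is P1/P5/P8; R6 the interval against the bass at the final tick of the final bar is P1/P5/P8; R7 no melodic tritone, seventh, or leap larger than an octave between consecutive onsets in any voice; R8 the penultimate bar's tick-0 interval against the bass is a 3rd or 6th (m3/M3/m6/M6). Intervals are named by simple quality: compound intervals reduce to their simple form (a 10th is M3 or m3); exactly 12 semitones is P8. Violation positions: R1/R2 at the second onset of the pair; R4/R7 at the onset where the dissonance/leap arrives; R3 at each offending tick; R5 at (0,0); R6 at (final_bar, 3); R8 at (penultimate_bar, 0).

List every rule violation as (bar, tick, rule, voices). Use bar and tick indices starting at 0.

bar 0: v0=E3 v1=E4 downbeat P8
bar 1: v0=D3 v1=F3 downbeat m3
bar 2: v0=E3 v1=F4 downbeat m2
bar 3: v0=D3 v1=B3 downbeat M6
bar 4: v0=C3 v1=A3 downbeat M6
bar 5: v0=B2 v1=D3 downbeat m3
bar 6: v0=A2 v1=C3 downbeat m3
bar 7: v0=F2 v1=A2 downbeat M3
bar 8: v0=G2 v1=E3 downbeat M6
bar 9: v0=A2 v1=C3 downbeat m3
bar 10: v0=F3 v1=D4 downbeat M6
bar 11: v0=E3 v1=E4 downbeat P8
  -> R4 @ bar 2 tick 0 v(0, 1): E3/F4 m2 untreated
  -> R7 @ bar 2 tick 2 v(1,): F4->G3 leap 10st
  -> R7 @ bar 5 tick 0 v(1,): C4->D3 leap 10st

(2, 0, R4, (0, 1))
(2, 2, R7, (1,))
(5, 0, R7, (1,))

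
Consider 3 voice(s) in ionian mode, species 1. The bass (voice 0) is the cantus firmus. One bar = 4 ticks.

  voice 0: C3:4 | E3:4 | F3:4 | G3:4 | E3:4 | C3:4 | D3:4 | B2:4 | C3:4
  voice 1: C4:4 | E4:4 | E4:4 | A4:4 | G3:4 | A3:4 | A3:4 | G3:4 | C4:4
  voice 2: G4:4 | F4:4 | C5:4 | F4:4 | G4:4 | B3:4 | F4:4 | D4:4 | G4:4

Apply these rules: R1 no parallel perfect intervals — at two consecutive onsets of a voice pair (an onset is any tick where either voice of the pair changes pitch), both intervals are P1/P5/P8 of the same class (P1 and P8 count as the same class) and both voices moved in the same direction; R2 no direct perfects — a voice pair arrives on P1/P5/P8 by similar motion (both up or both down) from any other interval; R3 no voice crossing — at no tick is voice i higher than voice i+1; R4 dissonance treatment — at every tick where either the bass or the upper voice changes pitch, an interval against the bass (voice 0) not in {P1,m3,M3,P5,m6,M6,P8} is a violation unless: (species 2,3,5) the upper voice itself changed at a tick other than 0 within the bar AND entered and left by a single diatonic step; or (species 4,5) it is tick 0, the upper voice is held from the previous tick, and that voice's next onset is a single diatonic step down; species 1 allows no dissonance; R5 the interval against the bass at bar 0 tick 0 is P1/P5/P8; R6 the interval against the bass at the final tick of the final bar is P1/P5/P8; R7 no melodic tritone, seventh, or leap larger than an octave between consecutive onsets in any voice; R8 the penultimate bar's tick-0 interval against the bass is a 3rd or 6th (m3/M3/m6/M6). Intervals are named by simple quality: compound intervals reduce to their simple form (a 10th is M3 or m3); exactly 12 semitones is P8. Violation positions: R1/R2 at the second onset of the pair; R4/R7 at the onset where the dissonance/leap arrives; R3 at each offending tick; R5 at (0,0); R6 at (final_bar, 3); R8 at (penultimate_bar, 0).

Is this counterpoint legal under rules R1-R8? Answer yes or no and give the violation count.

No (17 violations)

bar 0: v0=C3 v1=C4 v2=G4 (P5)
bar 1: v0=E3 v1=E4 v2=F4 (m2)
bar 2: v0=F3 v1=E4 v2=C5 (P5)
bar 3: v0=G3 v1=A4 v2=F4 (m7)
bar 4: v0=E3 v1=G3 v2=G4 (m3)
bar 5: v0=C3 v1=A3 v2=B3 (M7)
bar 6: v0=D3 v1=A3 v2=F4 (m3)
bar 7: v0=B2 v1=G3 v2=D4 (m3)
bar 8: v0=C3 v1=C4 v2=G4 (P5)
  R1 @ bar1.0: C3/C4 P8 -> E3/E4 P8 similar
  R4 @ bar1.0: E3/F4 m2 untreated
  R2 @ bar2.0: E3/F4 m2 -> F3/C5 P5 similar
  R4 @ bar2.0: F3/E4 M7 untreated
  R3 @ bar3.0: A4 above F4
  R4 @ bar3.0: G3/A4 M2 untreated
  R4 @ bar3.0: G3/F4 m7 untreated
  R3 @ bar3.1: A4 above F4
  R3 @ bar3.2: A4 above F4
  R3 @ bar3.3: A4 above F4
  R7 @ bar4.0: A4->G3 leap 14st
  R4 @ bar5.0: C3/B3 M7 untreated
  R7 @ bar6.0: B3->F4 leap 6st
  R2 @ bar7.0: A3/F4 m6 -> G3/D4 P5 similar
  R1 @ bar8.0: G3/D4 P5 -> C4/G4 P5 similar
  R2 @ bar8.0: B2/G3 m6 -> C3/C4 P8 similar
  R2 @ bar8.0: B2/D4 m3 -> C3/G4 P5 similar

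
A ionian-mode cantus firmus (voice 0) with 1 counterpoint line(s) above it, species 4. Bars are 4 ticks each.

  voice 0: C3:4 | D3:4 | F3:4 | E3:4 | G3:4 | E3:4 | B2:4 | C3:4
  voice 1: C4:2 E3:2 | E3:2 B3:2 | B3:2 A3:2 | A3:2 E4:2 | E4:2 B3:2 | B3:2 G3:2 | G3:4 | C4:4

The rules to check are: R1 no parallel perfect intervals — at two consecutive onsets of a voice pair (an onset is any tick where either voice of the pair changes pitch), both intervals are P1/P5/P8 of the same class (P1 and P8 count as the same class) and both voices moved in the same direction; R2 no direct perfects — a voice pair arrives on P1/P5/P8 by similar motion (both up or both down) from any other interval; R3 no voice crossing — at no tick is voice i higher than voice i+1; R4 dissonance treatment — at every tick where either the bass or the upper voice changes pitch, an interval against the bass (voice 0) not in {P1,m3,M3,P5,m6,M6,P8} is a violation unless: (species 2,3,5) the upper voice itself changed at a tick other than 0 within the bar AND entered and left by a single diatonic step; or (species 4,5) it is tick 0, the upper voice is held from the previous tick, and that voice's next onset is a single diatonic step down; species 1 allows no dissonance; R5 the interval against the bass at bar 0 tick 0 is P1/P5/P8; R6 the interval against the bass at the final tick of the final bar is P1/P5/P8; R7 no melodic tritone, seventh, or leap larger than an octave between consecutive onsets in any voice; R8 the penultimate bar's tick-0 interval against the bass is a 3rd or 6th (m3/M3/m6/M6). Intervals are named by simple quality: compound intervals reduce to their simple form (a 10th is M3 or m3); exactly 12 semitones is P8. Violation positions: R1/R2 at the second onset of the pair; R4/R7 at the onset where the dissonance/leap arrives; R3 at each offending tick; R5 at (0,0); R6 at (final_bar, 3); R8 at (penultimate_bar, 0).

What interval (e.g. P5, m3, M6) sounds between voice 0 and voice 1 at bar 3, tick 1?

P4

voice 0=E3 voice 1=A3 -> P4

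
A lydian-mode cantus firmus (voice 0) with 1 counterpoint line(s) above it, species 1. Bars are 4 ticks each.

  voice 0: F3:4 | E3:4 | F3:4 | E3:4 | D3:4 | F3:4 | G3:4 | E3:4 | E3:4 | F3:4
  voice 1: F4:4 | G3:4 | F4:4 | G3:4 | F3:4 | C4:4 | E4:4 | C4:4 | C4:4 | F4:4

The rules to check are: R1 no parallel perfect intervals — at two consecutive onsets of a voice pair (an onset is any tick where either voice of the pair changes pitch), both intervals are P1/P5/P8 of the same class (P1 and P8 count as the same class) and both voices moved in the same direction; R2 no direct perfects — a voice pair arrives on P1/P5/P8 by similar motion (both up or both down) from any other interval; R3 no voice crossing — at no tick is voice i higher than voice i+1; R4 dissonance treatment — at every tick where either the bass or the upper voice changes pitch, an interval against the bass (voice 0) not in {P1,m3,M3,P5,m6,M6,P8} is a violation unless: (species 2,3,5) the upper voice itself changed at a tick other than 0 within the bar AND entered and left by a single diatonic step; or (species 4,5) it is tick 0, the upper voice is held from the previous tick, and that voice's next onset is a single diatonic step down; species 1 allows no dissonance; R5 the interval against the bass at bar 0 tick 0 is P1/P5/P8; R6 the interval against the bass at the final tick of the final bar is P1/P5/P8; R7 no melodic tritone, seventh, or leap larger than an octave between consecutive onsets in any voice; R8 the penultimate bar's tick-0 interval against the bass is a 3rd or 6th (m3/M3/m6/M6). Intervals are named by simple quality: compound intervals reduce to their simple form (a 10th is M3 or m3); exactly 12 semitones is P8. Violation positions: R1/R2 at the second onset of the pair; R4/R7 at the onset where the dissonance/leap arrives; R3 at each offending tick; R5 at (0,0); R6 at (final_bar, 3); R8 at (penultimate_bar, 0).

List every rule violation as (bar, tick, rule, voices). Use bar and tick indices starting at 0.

bar 0: v0=F3 v1=F4 downbeat P8
bar 1: v0=E3 v1=G3 downbeat m3
bar 2: v0=F3 v1=F4 downbeat P8
bar 3: v0=E3 v1=G3 downbeat m3
bar 4: v0=D3 v1=F3 downbeat m3
bar 5: v0=F3 v1=C4 downbeat P5
bar 6: v0=G3 v1=E4 downbeat M6
bar 7: v0=E3 v1=C4 downbeat m6
bar 8: v0=E3 v1=C4 downbeat m6
bar 9: v0=F3 v1=F4 downbeat P8
  -> R7 @ bar 1 tick 0 v(1,): F4->G3 leap 10st
  -> R2 @ bar 2 tick 0 v(0, 1): E3/G3 m3 -> F3/F4 P8 similar
  -> R7 @ bar 2 tick 0 v(1,): G3->F4 leap 10st
  -> R7 @ bar 3 tick 0 v(1,): F4->G3 leap 10st
  -> R2 @ bar 5 tick 0 v(0, 1): D3/F3 m3 -> F3/C4 P5 similar
  -> R2 @ bar 9 tick 0 v(0, 1): E3/C4 m6 -> F3/F4 P8 similar

(1, 0, R7, (1,))
(2, 0, R2, (0, 1))
(2, 0, R7, (1,))
(3, 0, R7, (1,))
(5, 0, R2, (0, 1))
(9, 0, R2, (0, 1))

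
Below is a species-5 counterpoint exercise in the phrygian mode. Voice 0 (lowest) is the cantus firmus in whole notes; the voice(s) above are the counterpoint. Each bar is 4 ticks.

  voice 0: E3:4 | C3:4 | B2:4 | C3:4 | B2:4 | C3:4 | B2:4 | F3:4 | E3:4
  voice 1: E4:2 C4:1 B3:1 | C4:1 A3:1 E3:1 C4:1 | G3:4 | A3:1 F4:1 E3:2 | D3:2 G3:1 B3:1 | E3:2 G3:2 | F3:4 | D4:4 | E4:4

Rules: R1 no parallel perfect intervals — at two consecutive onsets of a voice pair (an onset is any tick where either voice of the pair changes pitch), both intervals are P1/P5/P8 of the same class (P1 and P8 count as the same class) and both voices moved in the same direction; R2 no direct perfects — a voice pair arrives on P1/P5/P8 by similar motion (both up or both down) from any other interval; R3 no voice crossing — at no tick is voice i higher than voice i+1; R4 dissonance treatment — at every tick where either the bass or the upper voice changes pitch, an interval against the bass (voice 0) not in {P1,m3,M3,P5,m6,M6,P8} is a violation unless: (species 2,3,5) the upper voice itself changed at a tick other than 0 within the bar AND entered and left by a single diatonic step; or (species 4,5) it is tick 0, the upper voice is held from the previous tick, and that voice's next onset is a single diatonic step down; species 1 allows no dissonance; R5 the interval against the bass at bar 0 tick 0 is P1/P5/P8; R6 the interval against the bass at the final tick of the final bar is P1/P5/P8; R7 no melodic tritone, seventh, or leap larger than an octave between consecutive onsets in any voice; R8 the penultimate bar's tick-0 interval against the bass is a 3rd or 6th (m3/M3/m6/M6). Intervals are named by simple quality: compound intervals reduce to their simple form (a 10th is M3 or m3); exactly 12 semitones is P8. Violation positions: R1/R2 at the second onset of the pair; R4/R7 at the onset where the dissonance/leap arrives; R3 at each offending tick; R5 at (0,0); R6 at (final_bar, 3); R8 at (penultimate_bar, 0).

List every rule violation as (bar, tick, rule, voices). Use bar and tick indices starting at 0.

bar 0: v0=E3 v1=E4 downbeat P8
bar 1: v0=C3 v1=C4 downbeat P8
bar 2: v0=B2 v1=G3 downbeat m6
bar 3: v0=C3 v1=A3 downbeat M6
bar 4: v0=B2 v1=D3 downbeat m3
bar 5: v0=C3 v1=E3 downbeat M3
bar 6: v0=B2 v1=F3 downbeat TT
bar 7: v0=F3 v1=D4 downbeat M6
bar 8: v0=E3 v1=E4 downbeat P8
  -> R4 @ bar 3 tick 1 v(0, 1): C3/F4 P4 untreated
  -> R7 @ bar 3 tick 2 v(1,): F4->E3 leap 13st
  -> R4 @ bar 6 tick 0 v(0, 1): B2/F3 TT untreated
  -> R7 @ bar 7 tick 0 v(0,): B2->F3 leap 6st

(3, 1, R4, (0, 1))
(3, 2, R7, (1,))
(6, 0, R4, (0, 1))
(7, 0, R7, (0,))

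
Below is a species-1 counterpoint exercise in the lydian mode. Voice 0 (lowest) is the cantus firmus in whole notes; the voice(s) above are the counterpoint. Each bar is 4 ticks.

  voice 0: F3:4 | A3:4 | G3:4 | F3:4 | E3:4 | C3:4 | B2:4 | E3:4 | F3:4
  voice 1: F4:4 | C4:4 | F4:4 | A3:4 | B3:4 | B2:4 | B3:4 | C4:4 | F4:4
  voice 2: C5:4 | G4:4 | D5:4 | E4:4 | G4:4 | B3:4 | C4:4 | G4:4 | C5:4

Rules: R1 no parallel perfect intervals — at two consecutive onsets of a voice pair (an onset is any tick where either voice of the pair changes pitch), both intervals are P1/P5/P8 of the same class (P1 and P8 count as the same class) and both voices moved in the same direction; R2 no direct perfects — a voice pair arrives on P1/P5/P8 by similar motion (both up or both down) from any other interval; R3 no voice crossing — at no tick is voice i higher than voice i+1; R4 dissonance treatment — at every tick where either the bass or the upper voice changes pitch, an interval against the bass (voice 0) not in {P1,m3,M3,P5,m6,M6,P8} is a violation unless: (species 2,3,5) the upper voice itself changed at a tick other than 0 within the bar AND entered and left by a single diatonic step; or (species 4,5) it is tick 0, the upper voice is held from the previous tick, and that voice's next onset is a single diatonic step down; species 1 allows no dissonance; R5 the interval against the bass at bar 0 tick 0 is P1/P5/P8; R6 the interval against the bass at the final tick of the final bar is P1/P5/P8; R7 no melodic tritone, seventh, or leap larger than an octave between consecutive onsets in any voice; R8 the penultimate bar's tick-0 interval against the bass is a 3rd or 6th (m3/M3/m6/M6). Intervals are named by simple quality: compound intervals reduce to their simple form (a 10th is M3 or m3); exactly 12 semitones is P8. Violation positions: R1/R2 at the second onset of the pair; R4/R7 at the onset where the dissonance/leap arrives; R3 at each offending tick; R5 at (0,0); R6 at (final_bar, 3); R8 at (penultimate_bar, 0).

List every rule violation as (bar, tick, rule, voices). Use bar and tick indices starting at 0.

bar 0: v0=F3 v1=F4 v2=C5 downbeat P5
bar 1: v0=A3 v1=C4 v2=G4 downbeat m7
bar 2: v0=G3 v1=F4 v2=D5 downbeat P5
bar 3: v0=F3 v1=A3 v2=E4 downbeat M7
bar 4: v0=E3 v1=B3 v2=G4 downbeat m3
bar 5: v0=C3 v1=B2 v2=B3 downbeat M7
bar 6: v0=B2 v1=B3 v2=C4 downbeat m2
bar 7: v0=E3 v1=C4 v2=G4 downbeat m3
bar 8: v0=F3 v1=F4 v2=C5 downbeat P5
  -> R1 @ bar 1 tick 0 v(1, 2): F4/C5 P5 -> C4/G4 P5 similar
  -> R4 @ bar 1 tick 0 v(0, 2): A3/G4 m7 untreated
  -> R4 @ bar 2 tick 0 v(0, 1): G3/F4 m7 untreated
  -> R2 @ bar 3 tick 0 v(1, 2): F4/D5 M6 -> A3/E4 P5 similar
  -> R4 @ bar 3 tick 0 v(0, 2): F3/E4 M7 untreated
  -> R7 @ bar 3 tick 0 v(2,): D5->E4 leap 10st
  -> R2 @ bar 5 tick 0 v(1, 2): B3/G4 m6 -> B2/B3 P8 similar
  -> R3 @ bar 5 tick 0 v(0, 1): C3 above B2
  -> R4 @ bar 5 tick 0 v(0, 1): C3/B2 m2 untreated
  -> R4 @ bar 5 tick 0 v(0, 2): C3/B3 M7 untreated
  -> R3 @ bar 5 tick 1 v(0, 1): C3 above B2
  -> R3 @ bar 5 tick 2 v(0, 1): C3 above B2
  -> R3 @ bar 5 tick 3 v(0, 1): C3 above B2
  -> R4 @ bar 6 tick 0 v(0, 2): B2/C4 m2 untreated
  -> R2 @ bar 7 tick 0 v(1, 2): B3/C4 m2 -> C4/G4 P5 similar
  -> R1 @ bar 8 tick 0 v(1, 2): C4/G4 P5 -> F4/C5 P5 similar
  -> R2 @ bar 8 tick 0 v(0, 1): E3/C4 m6 -> F3/F4 P8 similar
  -> R2 @ bar 8 tick 0 v(0, 2): E3/G4 m3 -> F3/C5 P5 similar

(1, 0, R1, (1, 2))
(1, 0, R4, (0, 2))
(2, 0, R4, (0, 1))
(3, 0, R2, (1, 2))
(3, 0, R4, (0, 2))
(3, 0, R7, (2,))
(5, 0, R2, (1, 2))
(5, 0, R3, (0, 1))
(5, 0, R4, (0, 1))
(5, 0, R4, (0, 2))
(5, 1, R3, (0, 1))
(5, 2, R3, (0, 1))
(5, 3, R3, (0, 1))
(6, 0, R4, (0, 2))
(7, 0, R2, (1, 2))
(8, 0, R1, (1, 2))
(8, 0, R2, (0, 1))
(8, 0, R2, (0, 2))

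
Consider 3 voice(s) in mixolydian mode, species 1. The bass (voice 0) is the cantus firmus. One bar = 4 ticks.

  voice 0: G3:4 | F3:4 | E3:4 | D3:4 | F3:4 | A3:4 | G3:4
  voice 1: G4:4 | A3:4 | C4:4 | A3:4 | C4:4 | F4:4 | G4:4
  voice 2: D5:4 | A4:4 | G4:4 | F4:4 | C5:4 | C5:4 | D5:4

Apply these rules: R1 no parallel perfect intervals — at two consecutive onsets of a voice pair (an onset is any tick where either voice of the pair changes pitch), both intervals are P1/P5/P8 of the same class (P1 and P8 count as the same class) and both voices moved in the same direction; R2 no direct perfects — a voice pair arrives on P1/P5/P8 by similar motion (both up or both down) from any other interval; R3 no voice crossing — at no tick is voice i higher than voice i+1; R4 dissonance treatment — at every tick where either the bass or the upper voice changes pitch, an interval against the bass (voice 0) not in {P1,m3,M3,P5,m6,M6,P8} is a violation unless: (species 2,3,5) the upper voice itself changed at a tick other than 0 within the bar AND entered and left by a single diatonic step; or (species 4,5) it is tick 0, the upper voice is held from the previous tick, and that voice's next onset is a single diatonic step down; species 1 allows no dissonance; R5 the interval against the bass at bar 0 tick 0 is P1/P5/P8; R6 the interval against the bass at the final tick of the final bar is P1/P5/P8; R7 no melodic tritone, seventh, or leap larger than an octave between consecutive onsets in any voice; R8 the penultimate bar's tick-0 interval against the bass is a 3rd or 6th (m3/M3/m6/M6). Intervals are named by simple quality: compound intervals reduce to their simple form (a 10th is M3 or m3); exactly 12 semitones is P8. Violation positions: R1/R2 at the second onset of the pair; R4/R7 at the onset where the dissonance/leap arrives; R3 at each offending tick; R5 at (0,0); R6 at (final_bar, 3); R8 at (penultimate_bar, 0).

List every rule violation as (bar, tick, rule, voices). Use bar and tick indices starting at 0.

(1, 0, R2, (1, 2))
(1, 0, R7, (1,))
(3, 0, R2, (0, 1))
(4, 0, R1, (0, 1))
(4, 0, R2, (0, 2))
(4, 0, R2, (1, 2))
(6, 0, R1, (1, 2))

bar 0: v0=G3 v1=G4 v2=D5 downbeat P5
bar 1: v0=F3 v1=A3 v2=A4 downbeat M3
bar 2: v0=E3 v1=C4 v2=G4 downbeat m3
bar 3: v0=D3 v1=A3 v2=F4 downbeat m3
bar 4: v0=F3 v1=C4 v2=C5 downbeat P5
bar 5: v0=A3 v1=F4 v2=C5 downbeat m3
bar 6: v0=G3 v1=G4 v2=D5 downbeat P5
  -> R2 @ bar 1 tick 0 v(1, 2): G4/D5 P5 -> A3/A4 P8 similar
  -> R7 @ bar 1 tick 0 v(1,): G4->A3 leap 10st
  -> R2 @ bar 3 tick 0 v(0, 1): E3/C4 m6 -> D3/A3 P5 similar
  -> R1 @ bar 4 tick 0 v(0, 1): D3/A3 P5 -> F3/C4 P5 similar
  -> R2 @ bar 4 tick 0 v(0, 2): D3/F4 m3 -> F3/C5 P5 similar
  -> R2 @ bar 4 tick 0 v(1, 2): A3/F4 m6 -> C4/C5 P8 similar
  -> R1 @ bar 6 tick 0 v(1, 2): F4/C5 P5 -> G4/D5 P5 similar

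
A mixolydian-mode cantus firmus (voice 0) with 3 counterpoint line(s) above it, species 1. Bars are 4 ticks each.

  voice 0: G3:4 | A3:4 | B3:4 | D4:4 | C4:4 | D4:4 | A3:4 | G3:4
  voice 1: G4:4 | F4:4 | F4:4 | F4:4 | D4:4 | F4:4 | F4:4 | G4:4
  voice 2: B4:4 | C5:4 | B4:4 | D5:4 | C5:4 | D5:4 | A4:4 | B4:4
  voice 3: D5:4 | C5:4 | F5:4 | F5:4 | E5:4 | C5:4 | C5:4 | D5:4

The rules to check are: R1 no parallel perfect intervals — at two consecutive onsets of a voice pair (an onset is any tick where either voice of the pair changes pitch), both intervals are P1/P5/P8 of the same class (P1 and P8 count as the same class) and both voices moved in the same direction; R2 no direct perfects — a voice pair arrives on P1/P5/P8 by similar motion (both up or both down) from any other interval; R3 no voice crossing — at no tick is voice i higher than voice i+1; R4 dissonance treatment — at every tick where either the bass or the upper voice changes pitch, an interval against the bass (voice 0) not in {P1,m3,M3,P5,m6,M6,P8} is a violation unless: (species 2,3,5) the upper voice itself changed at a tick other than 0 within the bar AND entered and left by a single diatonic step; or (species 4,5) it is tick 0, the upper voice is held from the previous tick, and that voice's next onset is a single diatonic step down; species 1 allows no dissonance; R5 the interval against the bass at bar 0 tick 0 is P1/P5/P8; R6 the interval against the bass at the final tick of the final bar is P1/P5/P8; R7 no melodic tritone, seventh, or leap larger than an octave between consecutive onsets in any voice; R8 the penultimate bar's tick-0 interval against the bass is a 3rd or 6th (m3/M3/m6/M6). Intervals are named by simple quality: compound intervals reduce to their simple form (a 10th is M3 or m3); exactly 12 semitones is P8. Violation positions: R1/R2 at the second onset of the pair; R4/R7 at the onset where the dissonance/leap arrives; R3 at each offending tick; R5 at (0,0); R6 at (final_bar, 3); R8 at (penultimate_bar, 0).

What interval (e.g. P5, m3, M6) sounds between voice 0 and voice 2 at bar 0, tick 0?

M3

voice 0=G3 voice 2=B4 -> M3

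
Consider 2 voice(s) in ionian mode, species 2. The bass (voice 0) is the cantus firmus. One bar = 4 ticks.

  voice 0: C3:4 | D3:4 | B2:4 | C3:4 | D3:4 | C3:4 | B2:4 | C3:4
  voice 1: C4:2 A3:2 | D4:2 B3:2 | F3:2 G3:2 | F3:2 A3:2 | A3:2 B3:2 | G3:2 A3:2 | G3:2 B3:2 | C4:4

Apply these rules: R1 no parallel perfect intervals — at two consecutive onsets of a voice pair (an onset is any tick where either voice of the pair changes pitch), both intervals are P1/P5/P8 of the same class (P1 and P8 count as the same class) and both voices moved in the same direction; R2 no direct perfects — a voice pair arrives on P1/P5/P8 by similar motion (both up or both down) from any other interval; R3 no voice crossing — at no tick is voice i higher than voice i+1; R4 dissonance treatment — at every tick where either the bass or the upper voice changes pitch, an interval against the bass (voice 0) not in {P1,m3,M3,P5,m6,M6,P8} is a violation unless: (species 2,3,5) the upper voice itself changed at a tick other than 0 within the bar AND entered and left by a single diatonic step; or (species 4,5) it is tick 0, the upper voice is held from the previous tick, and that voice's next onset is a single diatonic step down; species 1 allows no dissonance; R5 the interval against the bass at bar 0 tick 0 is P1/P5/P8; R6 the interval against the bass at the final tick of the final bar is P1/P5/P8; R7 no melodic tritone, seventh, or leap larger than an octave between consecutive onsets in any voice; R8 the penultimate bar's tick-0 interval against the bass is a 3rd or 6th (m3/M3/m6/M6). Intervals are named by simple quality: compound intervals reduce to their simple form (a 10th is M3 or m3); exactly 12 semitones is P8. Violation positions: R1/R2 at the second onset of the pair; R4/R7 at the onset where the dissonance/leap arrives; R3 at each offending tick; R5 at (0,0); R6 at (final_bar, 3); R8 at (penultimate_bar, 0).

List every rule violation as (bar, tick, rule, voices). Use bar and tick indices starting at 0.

bar 0: v0=C3 v1=C4 downbeat P8
bar 1: v0=D3 v1=D4 downbeat P8
bar 2: v0=B2 v1=F3 downbeat TT
bar 3: v0=C3 v1=F3 downbeat P4
bar 4: v0=D3 v1=A3 downbeat P5
bar 5: v0=C3 v1=G3 downbeat P5
bar 6: v0=B2 v1=G3 downbeat m6
bar 7: v0=C3 v1=C4 downbeat P8
  -> R2 @ bar 1 tick 0 v(0, 1): C3/A3 M6 -> D3/D4 P8 similar
  -> R4 @ bar 2 tick 0 v(0, 1): B2/F3 TT untreated
  -> R7 @ bar 2 tick 0 v(1,): B3->F3 leap 6st
  -> R4 @ bar 3 tick 0 v(0, 1): C3/F3 P4 untreated
  -> R2 @ bar 5 tick 0 v(0, 1): D3/B3 M6 -> C3/G3 P5 similar
  -> R1 @ bar 7 tick 0 v(0, 1): B2/B3 P8 -> C3/C4 P8 similar

(1, 0, R2, (0, 1))
(2, 0, R4, (0, 1))
(2, 0, R7, (1,))
(3, 0, R4, (0, 1))
(5, 0, R2, (0, 1))
(7, 0, R1, (0, 1))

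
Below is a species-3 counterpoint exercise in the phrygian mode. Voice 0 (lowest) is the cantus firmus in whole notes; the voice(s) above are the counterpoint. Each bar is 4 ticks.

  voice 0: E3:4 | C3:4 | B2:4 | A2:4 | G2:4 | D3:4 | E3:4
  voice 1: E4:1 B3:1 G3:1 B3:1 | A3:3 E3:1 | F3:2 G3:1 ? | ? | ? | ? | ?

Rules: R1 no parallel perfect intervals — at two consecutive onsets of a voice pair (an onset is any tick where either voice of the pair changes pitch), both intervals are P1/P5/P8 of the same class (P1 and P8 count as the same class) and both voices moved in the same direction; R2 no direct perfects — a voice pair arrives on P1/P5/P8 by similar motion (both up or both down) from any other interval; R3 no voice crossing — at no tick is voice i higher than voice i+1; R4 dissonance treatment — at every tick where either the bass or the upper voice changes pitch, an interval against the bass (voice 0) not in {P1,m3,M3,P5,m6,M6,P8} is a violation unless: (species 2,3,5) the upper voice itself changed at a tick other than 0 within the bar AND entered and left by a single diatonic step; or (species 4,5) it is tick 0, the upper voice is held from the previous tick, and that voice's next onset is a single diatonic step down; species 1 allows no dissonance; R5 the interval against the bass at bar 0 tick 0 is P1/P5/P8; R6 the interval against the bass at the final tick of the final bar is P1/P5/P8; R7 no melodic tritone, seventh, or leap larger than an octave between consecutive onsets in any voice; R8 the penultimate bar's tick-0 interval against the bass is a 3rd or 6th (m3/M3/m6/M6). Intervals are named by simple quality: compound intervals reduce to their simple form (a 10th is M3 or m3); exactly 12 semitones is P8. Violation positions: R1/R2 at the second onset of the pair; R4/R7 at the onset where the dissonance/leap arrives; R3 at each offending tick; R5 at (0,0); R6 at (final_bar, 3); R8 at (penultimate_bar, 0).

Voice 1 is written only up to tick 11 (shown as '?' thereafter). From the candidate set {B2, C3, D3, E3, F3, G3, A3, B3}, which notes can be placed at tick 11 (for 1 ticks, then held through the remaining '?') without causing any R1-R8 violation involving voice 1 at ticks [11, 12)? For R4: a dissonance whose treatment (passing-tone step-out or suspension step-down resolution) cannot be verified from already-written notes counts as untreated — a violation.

{B2, B3, D3, G3}

B2: legal
C3: violates R4
D3: legal
E3: violates R4
F3: violates R4
G3: legal
A3: violates R4
B3: legal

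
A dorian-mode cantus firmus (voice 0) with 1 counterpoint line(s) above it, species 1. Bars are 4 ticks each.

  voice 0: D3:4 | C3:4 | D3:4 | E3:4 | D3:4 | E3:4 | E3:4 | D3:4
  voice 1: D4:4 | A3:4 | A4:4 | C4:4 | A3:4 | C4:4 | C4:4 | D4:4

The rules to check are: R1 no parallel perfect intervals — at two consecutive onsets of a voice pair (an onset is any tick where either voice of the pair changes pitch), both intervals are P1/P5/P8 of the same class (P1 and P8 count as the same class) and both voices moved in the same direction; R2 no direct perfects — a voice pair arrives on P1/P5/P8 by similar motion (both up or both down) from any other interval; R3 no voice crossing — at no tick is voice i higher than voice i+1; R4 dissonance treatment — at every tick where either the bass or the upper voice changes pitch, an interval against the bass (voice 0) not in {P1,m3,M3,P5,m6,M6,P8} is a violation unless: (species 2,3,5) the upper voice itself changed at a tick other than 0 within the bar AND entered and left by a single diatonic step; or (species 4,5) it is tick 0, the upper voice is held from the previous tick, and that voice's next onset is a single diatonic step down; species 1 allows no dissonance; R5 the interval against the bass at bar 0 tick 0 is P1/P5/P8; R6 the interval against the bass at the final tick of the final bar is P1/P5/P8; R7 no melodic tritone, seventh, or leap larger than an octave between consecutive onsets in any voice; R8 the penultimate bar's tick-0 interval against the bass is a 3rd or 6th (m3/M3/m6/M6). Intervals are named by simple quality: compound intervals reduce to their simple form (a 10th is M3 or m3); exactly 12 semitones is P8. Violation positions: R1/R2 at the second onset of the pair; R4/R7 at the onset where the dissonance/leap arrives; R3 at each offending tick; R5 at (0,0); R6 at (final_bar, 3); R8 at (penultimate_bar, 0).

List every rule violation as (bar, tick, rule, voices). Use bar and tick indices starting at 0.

bar 0: v0=D3 v1=D4 downbeat P8
bar 1: v0=C3 v1=A3 downbeat M6
bar 2: v0=D3 v1=A4 downbeat P5
bar 3: v0=E3 v1=C4 downbeat m6
bar 4: v0=D3 v1=A3 downbeat P5
bar 5: v0=E3 v1=C4 downbeat m6
bar 6: v0=E3 v1=C4 downbeat m6
bar 7: v0=D3 v1=D4 downbeat P8
  -> R2 @ bar 2 tick 0 v(0, 1): C3/A3 M6 -> D3/A4 P5 similar
  -> R2 @ bar 4 tick 0 v(0, 1): E3/C4 m6 -> D3/A3 P5 similar

(2, 0, R2, (0, 1))
(4, 0, R2, (0, 1))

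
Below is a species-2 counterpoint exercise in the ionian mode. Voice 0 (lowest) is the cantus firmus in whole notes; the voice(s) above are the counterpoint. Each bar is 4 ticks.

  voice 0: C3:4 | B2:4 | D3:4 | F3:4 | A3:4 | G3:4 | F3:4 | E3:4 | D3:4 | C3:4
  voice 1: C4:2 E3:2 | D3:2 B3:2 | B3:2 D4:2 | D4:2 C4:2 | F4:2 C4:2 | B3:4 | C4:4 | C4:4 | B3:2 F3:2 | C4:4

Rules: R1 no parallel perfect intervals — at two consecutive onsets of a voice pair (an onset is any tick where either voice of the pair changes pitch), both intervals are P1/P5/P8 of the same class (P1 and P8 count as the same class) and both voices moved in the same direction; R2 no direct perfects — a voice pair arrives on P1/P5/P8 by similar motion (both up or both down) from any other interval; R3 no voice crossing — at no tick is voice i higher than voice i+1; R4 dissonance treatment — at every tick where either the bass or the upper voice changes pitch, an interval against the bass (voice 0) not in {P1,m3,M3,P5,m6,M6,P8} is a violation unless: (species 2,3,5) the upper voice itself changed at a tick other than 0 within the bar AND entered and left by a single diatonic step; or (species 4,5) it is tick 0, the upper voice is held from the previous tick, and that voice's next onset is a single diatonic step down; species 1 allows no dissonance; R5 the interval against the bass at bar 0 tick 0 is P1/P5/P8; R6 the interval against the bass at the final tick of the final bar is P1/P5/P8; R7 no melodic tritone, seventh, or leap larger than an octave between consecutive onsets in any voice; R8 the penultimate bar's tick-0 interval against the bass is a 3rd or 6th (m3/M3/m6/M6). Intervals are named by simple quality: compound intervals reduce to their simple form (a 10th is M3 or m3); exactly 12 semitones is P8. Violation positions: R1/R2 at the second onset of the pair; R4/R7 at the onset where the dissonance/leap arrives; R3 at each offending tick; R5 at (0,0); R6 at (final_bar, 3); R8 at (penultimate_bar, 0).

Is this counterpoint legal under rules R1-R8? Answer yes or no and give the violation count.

bar 0: v0=C3 v1=C4 (P8)
bar 1: v0=B2 v1=D3 (m3)
bar 2: v0=D3 v1=B3 (M6)
bar 3: v0=F3 v1=D4 (M6)
bar 4: v0=A3 v1=F4 (m6)
bar 5: v0=G3 v1=B3 (M3)
bar 6: v0=F3 v1=C4 (P5)
bar 7: v0=E3 v1=C4 (m6)
bar 8: v0=D3 v1=B3 (M6)
bar 9: v0=C3 v1=C4 (P8)
  R7 @ bar8.2: B3->F3 leap 6st

No (1 violations)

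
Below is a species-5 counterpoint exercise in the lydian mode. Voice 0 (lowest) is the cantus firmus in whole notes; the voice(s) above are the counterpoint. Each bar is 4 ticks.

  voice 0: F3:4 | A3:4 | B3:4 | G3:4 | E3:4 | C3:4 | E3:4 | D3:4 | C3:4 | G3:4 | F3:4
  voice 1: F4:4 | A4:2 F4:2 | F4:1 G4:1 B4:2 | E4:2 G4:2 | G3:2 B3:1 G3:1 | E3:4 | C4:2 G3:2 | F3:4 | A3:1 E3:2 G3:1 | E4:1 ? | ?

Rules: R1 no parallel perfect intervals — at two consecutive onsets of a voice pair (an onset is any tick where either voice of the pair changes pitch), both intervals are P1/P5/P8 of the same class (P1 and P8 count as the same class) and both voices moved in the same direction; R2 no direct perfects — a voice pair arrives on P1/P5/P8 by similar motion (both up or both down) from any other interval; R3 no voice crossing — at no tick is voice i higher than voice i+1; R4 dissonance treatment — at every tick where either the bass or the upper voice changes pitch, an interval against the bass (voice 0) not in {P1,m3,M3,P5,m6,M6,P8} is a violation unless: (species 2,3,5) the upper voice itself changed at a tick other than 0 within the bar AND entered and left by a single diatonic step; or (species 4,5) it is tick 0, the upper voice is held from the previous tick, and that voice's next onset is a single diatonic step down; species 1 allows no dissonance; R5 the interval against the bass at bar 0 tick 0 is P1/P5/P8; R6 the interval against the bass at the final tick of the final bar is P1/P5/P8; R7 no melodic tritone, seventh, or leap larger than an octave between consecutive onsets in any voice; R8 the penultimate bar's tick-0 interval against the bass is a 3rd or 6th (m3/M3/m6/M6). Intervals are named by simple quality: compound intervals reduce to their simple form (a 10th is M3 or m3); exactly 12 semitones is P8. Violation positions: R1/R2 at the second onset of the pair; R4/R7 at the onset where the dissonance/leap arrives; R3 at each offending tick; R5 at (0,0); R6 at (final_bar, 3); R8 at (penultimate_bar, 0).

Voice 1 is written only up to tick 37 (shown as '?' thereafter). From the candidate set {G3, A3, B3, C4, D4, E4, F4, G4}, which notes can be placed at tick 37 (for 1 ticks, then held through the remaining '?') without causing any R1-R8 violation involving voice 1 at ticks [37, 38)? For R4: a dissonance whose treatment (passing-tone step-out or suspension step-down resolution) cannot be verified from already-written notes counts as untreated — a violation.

{B3, D4, E4, G3, G4}

G3: legal
A3: violates R4
B3: legal
C4: violates R4
D4: legal
E4: legal
F4: violates R4
G4: legal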